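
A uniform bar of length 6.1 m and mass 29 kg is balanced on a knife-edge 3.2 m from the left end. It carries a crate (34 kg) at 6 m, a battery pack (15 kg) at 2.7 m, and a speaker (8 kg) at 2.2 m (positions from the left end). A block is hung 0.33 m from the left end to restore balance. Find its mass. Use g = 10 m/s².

Take moments about the knife-edge (at 3.2 m from the left end).
Beam weight: 29 × 10 = 290 N down at 3.05 m → arm 0.15 m, τ = 290 × 0.15 = 43.5 N·m counterclockwise.
Crate: 34 × 10 = 340 N down at 6 m → arm 2.8 m, τ = 340 × 2.8 = 952 N·m clockwise.
Battery pack: 15 × 10 = 150 N down at 2.7 m → arm 0.5 m, τ = 150 × 0.5 = 75 N·m counterclockwise.
Speaker: 8 × 10 = 80 N down at 2.2 m → arm 1 m, τ = 80 × 1 = 80 N·m counterclockwise.
Net moment of known loads = 753.5 N·m clockwise.
An unknown mass m at 0.33 m has arm 2.87 m; its moment is m·g·2.87 counterclockwise.
Setting net torque to zero: m × 10 × 2.87 = 753.5 → m = 753.5 / (10 × 2.87) = 26.3 kg.

m ≈ 26.3 kg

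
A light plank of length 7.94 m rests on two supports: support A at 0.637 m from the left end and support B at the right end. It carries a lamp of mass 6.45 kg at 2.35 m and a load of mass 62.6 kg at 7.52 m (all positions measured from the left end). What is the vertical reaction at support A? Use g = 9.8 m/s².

Sum moments about support B (its reaction then has zero moment arm).
Lamp: 6.45 × 9.8 = 63.21 N down at 2.35 m → arm 5.59 m, τ = 63.21 × 5.59 = 353.3 N·m counterclockwise.
Load: 62.6 × 9.8 = 613.5 N down at 7.52 m → arm 0.42 m, τ = 613.5 × 0.42 = 257.7 N·m counterclockwise.
Net load moment about support B = 611 N·m counterclockwise.
Reaction R at support A is upward at 0.637 m, arm 7.303 m → moment R × 7.303 clockwise.
Balancing moments: R × 7.303 = 611, giving R = 83.7 N.

R_A ≈ 83.7 N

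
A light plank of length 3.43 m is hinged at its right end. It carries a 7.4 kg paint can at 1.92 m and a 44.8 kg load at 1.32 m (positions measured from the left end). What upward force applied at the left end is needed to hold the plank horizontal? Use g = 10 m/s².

F ≈ 308 N

Sum moments about the right end (the unknown pivot reaction has zero arm there).
Paint can: 7.4 × 10 = 74 N down at 1.92 m → arm 1.51 m, τ = 74 × 1.51 = 111.7 N·m counterclockwise.
Load: 44.8 × 10 = 448 N down at 1.32 m → arm 2.11 m, τ = 448 × 2.11 = 945.3 N·m counterclockwise.
Net moment of the loads = 1057 N·m counterclockwise.
The upward force F acts at the left end, arm 3.43 m, giving F × 3.43 clockwise.
Balancing moments: F × 3.43 = 1057, giving F = 1057 / 3.43 = 308 N.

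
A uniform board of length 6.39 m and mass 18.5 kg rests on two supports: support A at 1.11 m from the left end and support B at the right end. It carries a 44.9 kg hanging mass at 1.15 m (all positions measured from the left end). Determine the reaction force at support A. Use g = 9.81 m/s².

R_A ≈ 547 N

About support B:
Beam weight: 18.5 × 9.81 = 181.5 N down at 3.195 m → arm 3.195 m, τ = 181.5 × 3.195 = 579.9 N·m counterclockwise.
Hanging mass: 44.9 × 9.81 = 440.5 N down at 1.15 m → arm 5.24 m, τ = 440.5 × 5.24 = 2308 N·m counterclockwise.
Net load moment about support B = 2888 N·m counterclockwise.
Reaction R at support A is upward at 1.11 m, arm 5.28 m → moment R × 5.28 clockwise.
Στ = 0 ⇒ R × 5.28 = 2888 ⇒ R = 547 N.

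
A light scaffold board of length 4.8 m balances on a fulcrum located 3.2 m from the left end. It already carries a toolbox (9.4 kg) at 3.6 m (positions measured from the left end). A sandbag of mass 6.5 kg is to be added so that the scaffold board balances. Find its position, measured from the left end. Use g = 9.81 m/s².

x ≈ 2.62 m from the left end

Sum moments about the fulcrum (at 3.2 m from the left end) (the support reaction has zero arm there).
Toolbox: 9.4 × 9.81 = 92.21 N down at 3.6 m → arm 0.4 m, τ = 92.21 × 0.4 = 36.88 N·m clockwise.
Net moment of existing loads = 36.88 N·m clockwise.
The sandbag weighs 6.5 × 9.81 = 63.77 N and must supply an equal counterclockwise moment, so its lever arm about the fulcrum is 36.88 / 63.77 = 0.578 m.
That puts it at 3.2 − 0.578 = 2.62 m from the left end.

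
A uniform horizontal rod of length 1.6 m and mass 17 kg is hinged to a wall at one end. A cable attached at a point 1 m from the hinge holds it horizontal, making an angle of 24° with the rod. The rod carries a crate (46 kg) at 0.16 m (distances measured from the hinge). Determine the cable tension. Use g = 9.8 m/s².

Choose the hinge as the axis so the unknown hinge reaction has zero arm there.
Beam weight: 17 × 9.8 = 166.6 N down at 0.8 m → arm 0.8 m, τ = 166.6 × 0.8 = 133.3 N·m clockwise.
Crate: 46 × 9.8 = 450.8 N down at 0.16 m → arm 0.16 m, τ = 450.8 × 0.16 = 72.13 N·m clockwise.
Total clockwise load moment = 205.4 N·m.
The cable tension T acts at 1 m; only its component perpendicular to the rod, T sinθ, produces torque. sin 24° = 0.4067.
For rotational equilibrium, T × 1 × 0.4067 = 205.4, so T = 205.4 / 0.4067 = 505 N.

T ≈ 505 N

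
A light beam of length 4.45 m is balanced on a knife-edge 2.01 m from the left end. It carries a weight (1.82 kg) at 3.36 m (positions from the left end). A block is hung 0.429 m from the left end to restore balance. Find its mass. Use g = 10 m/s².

Taking torques about the knife-edge (at 2.01 m from the left end):
Weight: 1.82 × 10 = 18.2 N down at 3.36 m → arm 1.35 m, τ = 18.2 × 1.35 = 24.57 N·m clockwise.
Net moment of known loads = 24.57 N·m clockwise.
An unknown mass m at 0.429 m has arm 1.581 m; its moment is m·g·1.581 counterclockwise.
Balancing moments: m × 10 × 1.581 = 24.57, giving m = 24.57 / (10 × 1.581) = 1.55 kg.

m ≈ 1.55 kg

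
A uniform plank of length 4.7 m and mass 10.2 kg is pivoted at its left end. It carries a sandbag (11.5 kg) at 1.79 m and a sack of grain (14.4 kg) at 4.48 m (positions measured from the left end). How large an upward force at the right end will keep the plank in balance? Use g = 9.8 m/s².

Sum moments about the left end (the unknown pivot reaction has zero arm there).
Beam weight: 10.2 × 9.8 = 99.96 N down at 2.35 m → arm 2.35 m, τ = 99.96 × 2.35 = 234.9 N·m clockwise.
Sandbag: 11.5 × 9.8 = 112.7 N down at 1.79 m → arm 1.79 m, τ = 112.7 × 1.79 = 201.7 N·m clockwise.
Sack of grain: 14.4 × 9.8 = 141.1 N down at 4.48 m → arm 4.48 m, τ = 141.1 × 4.48 = 632.1 N·m clockwise.
Net moment of the loads = 1069 N·m clockwise.
The upward force F acts at the right end, arm 4.7 m, giving F × 4.7 counterclockwise.
For rotational equilibrium, F × 4.7 = 1069, so F = 1069 / 4.7 = 227 N.

F ≈ 227 N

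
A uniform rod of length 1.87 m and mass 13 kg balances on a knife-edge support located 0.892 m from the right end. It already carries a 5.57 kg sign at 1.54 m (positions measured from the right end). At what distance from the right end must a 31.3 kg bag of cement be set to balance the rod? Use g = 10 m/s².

About the knife-edge support (at 0.892 m from the right end):
Beam weight: 13 × 10 = 130 N down at 0.935 m → arm 0.043 m, τ = 130 × 0.043 = 5.59 N·m counterclockwise.
Sign: 5.57 × 10 = 55.7 N down at 1.54 m → arm 0.648 m, τ = 55.7 × 0.648 = 36.09 N·m counterclockwise.
Net moment of existing loads = 41.68 N·m counterclockwise.
The bag of cement weighs 31.3 × 10 = 313 N and must supply an equal clockwise moment, so its lever arm about the knife-edge support is 41.68 / 313 = 0.133 m.
That puts it at 0.892 − 0.133 = 0.759 m from the right end.

x ≈ 0.759 m from the right end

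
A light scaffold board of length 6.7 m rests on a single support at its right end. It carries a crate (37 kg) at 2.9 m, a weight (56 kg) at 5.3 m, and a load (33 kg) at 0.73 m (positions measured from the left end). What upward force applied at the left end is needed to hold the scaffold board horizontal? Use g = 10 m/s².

F ≈ 621 N

Sum moments about the right end (the unknown pivot reaction has zero arm there).
Crate: 37 × 10 = 370 N down at 2.9 m → arm 3.8 m, τ = 370 × 3.8 = 1406 N·m counterclockwise.
Weight: 56 × 10 = 560 N down at 5.3 m → arm 1.4 m, τ = 560 × 1.4 = 784 N·m counterclockwise.
Load: 33 × 10 = 330 N down at 0.73 m → arm 5.97 m, τ = 330 × 5.97 = 1970 N·m counterclockwise.
Net moment of the loads = 4160 N·m counterclockwise.
The upward force F acts at the left end, arm 6.7 m, giving F × 6.7 clockwise.
Balancing moments: F × 6.7 = 4160, giving F = 4160 / 6.7 = 621 N.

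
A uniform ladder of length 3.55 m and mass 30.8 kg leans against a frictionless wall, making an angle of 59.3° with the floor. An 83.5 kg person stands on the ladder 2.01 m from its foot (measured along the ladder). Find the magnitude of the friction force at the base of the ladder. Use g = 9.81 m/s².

f ≈ 365 N

Take moments about the foot of the ladder.
Ladder weight 30.8×9.81 = 302.1 N acts at 1.775 m along the ladder; its horizontal arm is 1.775·cos59.3° = 0.9062 m → τ = 273.8 N·m clockwise.
Person: 83.5×9.81 = 819.1 N at 2.01 m → arm 1.026 m → τ = 840.4 N·m clockwise.
Wall normal N acts horizontally at the top; its moment arm is the height L sinθ = 3.55·sin59.3° = 3.052 m, counterclockwise.
Balancing moments: N × 3.052 = 1114, giving N = 365 N.
ΣFx = 0: friction at the foot balances the wall's push, so f = N_wall = 365 N.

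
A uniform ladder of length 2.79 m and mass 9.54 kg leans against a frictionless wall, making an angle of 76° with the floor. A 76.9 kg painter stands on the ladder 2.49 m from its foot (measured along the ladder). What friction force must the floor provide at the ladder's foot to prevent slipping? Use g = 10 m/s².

f ≈ 183 N

Choose the foot of the ladder as the axis so the floor normal and friction both act there and drop out.
Ladder weight 9.54×10 = 95.4 N acts at 1.395 m along the ladder; its horizontal arm is 1.395·cos76° = 0.3375 m → τ = 32.2 N·m clockwise.
Painter: 76.9×10 = 769 N at 2.49 m → arm 0.6024 m → τ = 463.2 N·m clockwise.
Wall normal N acts horizontally at the top; its moment arm is the height L sinθ = 2.79·sin76° = 2.707 m, counterclockwise.
Balancing moments: N × 2.707 = 495.4, giving N = 183 N.
ΣFx = 0: friction at the foot balances the wall's push, so f = N_wall = 183 N.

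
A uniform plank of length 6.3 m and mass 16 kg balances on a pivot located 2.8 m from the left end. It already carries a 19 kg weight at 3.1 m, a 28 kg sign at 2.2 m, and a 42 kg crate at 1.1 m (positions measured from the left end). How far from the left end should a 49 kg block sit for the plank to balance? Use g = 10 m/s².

Sum moments about the pivot (at 2.8 m from the left end) (the support reaction has zero arm there).
Beam weight: 16 × 10 = 160 N down at 3.15 m → arm 0.35 m, τ = 160 × 0.35 = 56 N·m clockwise.
Weight: 19 × 10 = 190 N down at 3.1 m → arm 0.3 m, τ = 190 × 0.3 = 57 N·m clockwise.
Sign: 28 × 10 = 280 N down at 2.2 m → arm 0.6 m, τ = 280 × 0.6 = 168 N·m counterclockwise.
Crate: 42 × 10 = 420 N down at 1.1 m → arm 1.7 m, τ = 420 × 1.7 = 714 N·m counterclockwise.
Net moment of existing loads = 769 N·m counterclockwise.
The block weighs 49 × 10 = 490 N and must supply an equal clockwise moment, so its lever arm about the pivot is 769 / 490 = 1.57 m.
That puts it at 2.8 + 1.57 = 4.37 m from the left end.

x ≈ 4.37 m from the left end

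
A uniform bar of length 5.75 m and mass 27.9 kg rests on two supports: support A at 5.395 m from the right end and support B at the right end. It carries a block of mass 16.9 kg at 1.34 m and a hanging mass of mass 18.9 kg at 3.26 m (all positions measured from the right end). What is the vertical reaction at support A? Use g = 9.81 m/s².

Taking torques about support B:
Beam weight: 27.9 × 9.81 = 273.7 N down at 2.875 m → arm 2.875 m, τ = 273.7 × 2.875 = 786.9 N·m counterclockwise.
Block: 16.9 × 9.81 = 165.8 N down at 1.34 m → arm 1.34 m, τ = 165.8 × 1.34 = 222.2 N·m counterclockwise.
Hanging mass: 18.9 × 9.81 = 185.4 N down at 3.26 m → arm 3.26 m, τ = 185.4 × 3.26 = 604.4 N·m counterclockwise.
Net load moment about support B = 1614 N·m counterclockwise.
Reaction R at support A is upward at 5.395 m, arm 5.395 m → moment R × 5.395 clockwise.
Balancing moments: R × 5.395 = 1614, giving R = 299 N.

R_A ≈ 299 N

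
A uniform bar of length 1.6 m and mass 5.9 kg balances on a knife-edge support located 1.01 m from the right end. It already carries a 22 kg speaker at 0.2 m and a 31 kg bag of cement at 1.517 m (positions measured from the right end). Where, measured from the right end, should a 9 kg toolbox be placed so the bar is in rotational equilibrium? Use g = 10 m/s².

Choose the knife-edge support (at 1.01 m from the right end) as the axis so the support reaction has zero arm there.
Beam weight: 5.9 × 10 = 59 N down at 0.8 m → arm 0.21 m, τ = 59 × 0.21 = 12.39 N·m clockwise.
Speaker: 22 × 10 = 220 N down at 0.2 m → arm 0.81 m, τ = 220 × 0.81 = 178.2 N·m clockwise.
Bag of cement: 31 × 10 = 310 N down at 1.517 m → arm 0.507 m, τ = 310 × 0.507 = 157.2 N·m counterclockwise.
Net moment of existing loads = 33.39 N·m clockwise.
The toolbox weighs 9 × 10 = 90 N and must supply an equal counterclockwise moment, so its lever arm about the knife-edge support is 33.39 / 90 = 0.371 m.
That puts it at 1.01 + 0.371 = 1.38 m from the right end.

x ≈ 1.38 m from the right end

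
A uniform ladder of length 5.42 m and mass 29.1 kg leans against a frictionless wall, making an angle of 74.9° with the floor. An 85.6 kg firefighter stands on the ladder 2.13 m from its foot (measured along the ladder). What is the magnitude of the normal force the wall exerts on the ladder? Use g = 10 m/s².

N_wall ≈ 130 N

Sum moments about the foot of the ladder (the floor normal and friction both act there and drop out).
Ladder weight 29.1×10 = 291 N acts at 2.71 m along the ladder; its horizontal arm is 2.71·cos74.9° = 0.706 m → τ = 205.4 N·m clockwise.
Firefighter: 85.6×10 = 856 N at 2.13 m → arm 0.5549 m → τ = 475 N·m clockwise.
Wall normal N acts horizontally at the top; its moment arm is the height L sinθ = 5.42·sin74.9° = 5.233 m, counterclockwise.
Balancing moments: N × 5.233 = 680.4, giving N = 130 N.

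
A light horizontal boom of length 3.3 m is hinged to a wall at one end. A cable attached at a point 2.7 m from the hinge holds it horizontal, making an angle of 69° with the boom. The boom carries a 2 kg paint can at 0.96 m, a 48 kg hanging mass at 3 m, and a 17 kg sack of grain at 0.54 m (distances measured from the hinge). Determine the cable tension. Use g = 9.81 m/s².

T ≈ 604 N

About the hinge:
Paint can: 2 × 9.81 = 19.62 N down at 0.96 m → arm 0.96 m, τ = 19.62 × 0.96 = 18.84 N·m clockwise.
Hanging mass: 48 × 9.81 = 470.9 N down at 3 m → arm 3 m, τ = 470.9 × 3 = 1413 N·m clockwise.
Sack of grain: 17 × 9.81 = 166.8 N down at 0.54 m → arm 0.54 m, τ = 166.8 × 0.54 = 90.07 N·m clockwise.
Total clockwise load moment = 1522 N·m.
The cable tension T acts at 2.7 m; only its component perpendicular to the boom, T sinθ, produces torque. sin 69° = 0.9336.
Balancing moments: T × 2.7 × 0.9336 = 1522, giving T = 1522 / 2.521 = 604 N.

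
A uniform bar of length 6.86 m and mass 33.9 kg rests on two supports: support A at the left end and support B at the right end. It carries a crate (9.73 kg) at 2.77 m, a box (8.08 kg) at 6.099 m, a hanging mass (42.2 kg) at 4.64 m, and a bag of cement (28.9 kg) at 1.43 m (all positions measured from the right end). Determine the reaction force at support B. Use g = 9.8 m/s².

R_B ≈ 590 N

Taking torques about support A:
Beam weight: 33.9 × 9.8 = 332.2 N down at 3.43 m → arm 3.43 m, τ = 332.2 × 3.43 = 1139 N·m clockwise.
Crate: 9.73 × 9.8 = 95.35 N down at 2.77 m → arm 4.09 m, τ = 95.35 × 4.09 = 390 N·m clockwise.
Box: 8.08 × 9.8 = 79.18 N down at 6.099 m → arm 0.761 m, τ = 79.18 × 0.761 = 60.26 N·m clockwise.
Hanging mass: 42.2 × 9.8 = 413.6 N down at 4.64 m → arm 2.22 m, τ = 413.6 × 2.22 = 918.2 N·m clockwise.
Bag of cement: 28.9 × 9.8 = 283.2 N down at 1.43 m → arm 5.43 m, τ = 283.2 × 5.43 = 1538 N·m clockwise.
Net load moment about support A = 4045 N·m clockwise.
Reaction R at support B is upward at 0 m, arm 6.86 m → moment R × 6.86 counterclockwise.
Balancing moments: R × 6.86 = 4045, giving R = 590 N.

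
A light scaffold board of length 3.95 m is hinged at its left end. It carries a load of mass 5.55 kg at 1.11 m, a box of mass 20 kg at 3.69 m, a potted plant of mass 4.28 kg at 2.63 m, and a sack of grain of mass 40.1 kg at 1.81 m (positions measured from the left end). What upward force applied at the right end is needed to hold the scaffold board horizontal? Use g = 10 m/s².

F ≈ 415 N

Take moments about the left end.
Load: 5.55 × 10 = 55.5 N down at 1.11 m → arm 1.11 m, τ = 55.5 × 1.11 = 61.61 N·m clockwise.
Box: 20 × 10 = 200 N down at 3.69 m → arm 3.69 m, τ = 200 × 3.69 = 738 N·m clockwise.
Potted plant: 4.28 × 10 = 42.8 N down at 2.63 m → arm 2.63 m, τ = 42.8 × 2.63 = 112.6 N·m clockwise.
Sack of grain: 40.1 × 10 = 401 N down at 1.81 m → arm 1.81 m, τ = 401 × 1.81 = 725.8 N·m clockwise.
Net moment of the loads = 1638 N·m clockwise.
The upward force F acts at the right end, arm 3.95 m, giving F × 3.95 counterclockwise.
Στ = 0 ⇒ F × 3.95 = 1638 ⇒ F = 1638 / 3.95 = 415 N.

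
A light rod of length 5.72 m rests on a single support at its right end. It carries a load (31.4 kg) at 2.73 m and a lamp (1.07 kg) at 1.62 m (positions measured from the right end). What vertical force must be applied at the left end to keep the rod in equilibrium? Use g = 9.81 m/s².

F ≈ 150 N

Sum moments about the right end (the unknown pivot reaction has zero arm there).
Load: 31.4 × 9.81 = 308 N down at 2.73 m → arm 2.73 m, τ = 308 × 2.73 = 840.8 N·m counterclockwise.
Lamp: 1.07 × 9.81 = 10.5 N down at 1.62 m → arm 1.62 m, τ = 10.5 × 1.62 = 17.01 N·m counterclockwise.
Net moment of the loads = 857.8 N·m counterclockwise.
The upward force F acts at the left end, arm 5.72 m, giving F × 5.72 clockwise.
For rotational equilibrium, F × 5.72 = 857.8, so F = 857.8 / 5.72 = 150 N.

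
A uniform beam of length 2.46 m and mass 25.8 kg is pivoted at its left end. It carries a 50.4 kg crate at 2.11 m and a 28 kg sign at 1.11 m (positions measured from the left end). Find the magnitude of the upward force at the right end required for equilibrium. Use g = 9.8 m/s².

F ≈ 674 N

Taking torques about the left end:
Beam weight: 25.8 × 9.8 = 252.8 N down at 1.23 m → arm 1.23 m, τ = 252.8 × 1.23 = 310.9 N·m clockwise.
Crate: 50.4 × 9.8 = 493.9 N down at 2.11 m → arm 2.11 m, τ = 493.9 × 2.11 = 1042 N·m clockwise.
Sign: 28 × 9.8 = 274.4 N down at 1.11 m → arm 1.11 m, τ = 274.4 × 1.11 = 304.6 N·m clockwise.
Net moment of the loads = 1658 N·m clockwise.
The upward force F acts at the right end, arm 2.46 m, giving F × 2.46 counterclockwise.
For rotational equilibrium, F × 2.46 = 1658, so F = 1658 / 2.46 = 674 N.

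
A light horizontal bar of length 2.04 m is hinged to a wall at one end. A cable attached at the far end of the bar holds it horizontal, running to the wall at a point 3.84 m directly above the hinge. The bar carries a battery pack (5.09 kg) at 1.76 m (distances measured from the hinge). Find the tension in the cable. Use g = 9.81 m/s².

Taking torques about the hinge:
Battery pack: 5.09 × 9.81 = 49.93 N down at 1.76 m → arm 1.76 m, τ = 49.93 × 1.76 = 87.88 N·m clockwise.
Total clockwise load moment = 87.88 N·m.
The cable tension T acts at 2.04 m; only its component perpendicular to the bar, T sinθ, produces torque. sinθ = h/√(h²+d²) = 3.84/√(3.84²+2.04²) = 0.8831.
Setting net torque to zero: T × 2.04 × 0.8831 = 87.88 → T = 87.88 / 1.802 = 48.8 N.

T ≈ 48.8 N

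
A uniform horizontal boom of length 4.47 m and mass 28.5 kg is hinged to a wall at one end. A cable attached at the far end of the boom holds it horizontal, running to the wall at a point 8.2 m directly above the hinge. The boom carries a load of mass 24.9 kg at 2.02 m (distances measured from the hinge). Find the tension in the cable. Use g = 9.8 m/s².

T ≈ 285 N

Take moments about the hinge.
Beam weight: 28.5 × 9.8 = 279.3 N down at 2.235 m → arm 2.235 m, τ = 279.3 × 2.235 = 624.2 N·m clockwise.
Load: 24.9 × 9.8 = 244 N down at 2.02 m → arm 2.02 m, τ = 244 × 2.02 = 492.9 N·m clockwise.
Total clockwise load moment = 1117 N·m.
The cable tension T acts at 4.47 m; only its component perpendicular to the boom, T sinθ, produces torque. sinθ = h/√(h²+d²) = 8.2/√(8.2²+4.47²) = 0.878.
Setting net torque to zero: T × 4.47 × 0.878 = 1117 → T = 1117 / 3.925 = 285 N.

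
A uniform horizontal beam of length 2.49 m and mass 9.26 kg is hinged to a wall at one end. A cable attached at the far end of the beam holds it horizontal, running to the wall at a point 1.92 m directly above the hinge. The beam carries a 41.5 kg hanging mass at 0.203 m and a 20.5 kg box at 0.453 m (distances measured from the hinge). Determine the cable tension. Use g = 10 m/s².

T ≈ 192 N

About the hinge:
Beam weight: 9.26 × 10 = 92.6 N down at 1.245 m → arm 1.245 m, τ = 92.6 × 1.245 = 115.3 N·m clockwise.
Hanging mass: 41.5 × 10 = 415 N down at 0.203 m → arm 0.203 m, τ = 415 × 0.203 = 84.25 N·m clockwise.
Box: 20.5 × 10 = 205 N down at 0.453 m → arm 0.453 m, τ = 205 × 0.453 = 92.87 N·m clockwise.
Total clockwise load moment = 292.4 N·m.
The cable tension T acts at 2.49 m; only its component perpendicular to the beam, T sinθ, produces torque. sinθ = h/√(h²+d²) = 1.92/√(1.92²+2.49²) = 0.6106.
For rotational equilibrium, T × 2.49 × 0.6106 = 292.4, so T = 292.4 / 1.52 = 192 N.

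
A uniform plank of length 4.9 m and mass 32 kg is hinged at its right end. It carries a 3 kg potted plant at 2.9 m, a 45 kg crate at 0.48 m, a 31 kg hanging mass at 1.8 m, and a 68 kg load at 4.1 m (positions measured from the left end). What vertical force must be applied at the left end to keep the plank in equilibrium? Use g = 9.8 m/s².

F ≈ 868 N

Taking torques about the right end:
Beam weight: 32 × 9.8 = 313.6 N down at 2.45 m → arm 2.45 m, τ = 313.6 × 2.45 = 768.3 N·m counterclockwise.
Potted plant: 3 × 9.8 = 29.4 N down at 2.9 m → arm 2 m, τ = 29.4 × 2 = 58.8 N·m counterclockwise.
Crate: 45 × 9.8 = 441 N down at 0.48 m → arm 4.42 m, τ = 441 × 4.42 = 1949 N·m counterclockwise.
Hanging mass: 31 × 9.8 = 303.8 N down at 1.8 m → arm 3.1 m, τ = 303.8 × 3.1 = 941.8 N·m counterclockwise.
Load: 68 × 9.8 = 666.4 N down at 4.1 m → arm 0.8 m, τ = 666.4 × 0.8 = 533.1 N·m counterclockwise.
Net moment of the loads = 4251 N·m counterclockwise.
The upward force F acts at the left end, arm 4.9 m, giving F × 4.9 clockwise.
Balancing moments: F × 4.9 = 4251, giving F = 4251 / 4.9 = 868 N.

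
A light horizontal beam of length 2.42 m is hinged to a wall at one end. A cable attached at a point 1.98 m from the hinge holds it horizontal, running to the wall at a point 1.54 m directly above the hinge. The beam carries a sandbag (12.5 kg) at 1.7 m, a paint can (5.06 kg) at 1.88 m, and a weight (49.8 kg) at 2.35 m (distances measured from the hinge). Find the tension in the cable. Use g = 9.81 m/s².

T ≈ 1190 N

Choose the hinge as the axis so the unknown hinge reaction has zero arm there.
Sandbag: 12.5 × 9.81 = 122.6 N down at 1.7 m → arm 1.7 m, τ = 122.6 × 1.7 = 208.4 N·m clockwise.
Paint can: 5.06 × 9.81 = 49.64 N down at 1.88 m → arm 1.88 m, τ = 49.64 × 1.88 = 93.32 N·m clockwise.
Weight: 49.8 × 9.81 = 488.5 N down at 2.35 m → arm 2.35 m, τ = 488.5 × 2.35 = 1148 N·m clockwise.
Total clockwise load moment = 1450 N·m.
The cable tension T acts at 1.98 m; only its component perpendicular to the beam, T sinθ, produces torque. sinθ = h/√(h²+d²) = 1.54/√(1.54²+1.98²) = 0.6139.
Setting net torque to zero: T × 1.98 × 0.6139 = 1450 → T = 1450 / 1.216 = 1190 N.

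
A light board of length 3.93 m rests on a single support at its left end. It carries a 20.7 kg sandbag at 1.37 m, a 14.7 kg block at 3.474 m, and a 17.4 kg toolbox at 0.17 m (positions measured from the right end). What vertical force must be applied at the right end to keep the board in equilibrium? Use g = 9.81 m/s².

F ≈ 312 N

Taking torques about the left end:
Sandbag: 20.7 × 9.81 = 203.1 N down at 1.37 m → arm 2.56 m, τ = 203.1 × 2.56 = 519.9 N·m clockwise.
Block: 14.7 × 9.81 = 144.2 N down at 3.474 m → arm 0.456 m, τ = 144.2 × 0.456 = 65.76 N·m clockwise.
Toolbox: 17.4 × 9.81 = 170.7 N down at 0.17 m → arm 3.76 m, τ = 170.7 × 3.76 = 641.8 N·m clockwise.
Net moment of the loads = 1227 N·m clockwise.
The upward force F acts at the right end, arm 3.93 m, giving F × 3.93 counterclockwise.
For rotational equilibrium, F × 3.93 = 1227, so F = 1227 / 3.93 = 312 N.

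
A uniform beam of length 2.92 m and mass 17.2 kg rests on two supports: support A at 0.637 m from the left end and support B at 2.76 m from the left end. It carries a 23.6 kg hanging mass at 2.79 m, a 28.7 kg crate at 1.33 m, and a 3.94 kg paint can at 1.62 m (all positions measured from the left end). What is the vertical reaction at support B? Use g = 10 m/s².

About support A:
Beam weight: 17.2 × 10 = 172 N down at 1.46 m → arm 0.823 m, τ = 172 × 0.823 = 141.6 N·m clockwise.
Hanging mass: 23.6 × 10 = 236 N down at 2.79 m → arm 2.153 m, τ = 236 × 2.153 = 508.1 N·m clockwise.
Crate: 28.7 × 10 = 287 N down at 1.33 m → arm 0.693 m, τ = 287 × 0.693 = 198.9 N·m clockwise.
Paint can: 3.94 × 10 = 39.4 N down at 1.62 m → arm 0.983 m, τ = 39.4 × 0.983 = 38.73 N·m clockwise.
Net load moment about support A = 887.3 N·m clockwise.
Reaction R at support B is upward at 2.76 m, arm 2.123 m → moment R × 2.123 counterclockwise.
For rotational equilibrium, R × 2.123 = 887.3, so R = 418 N.

R_B ≈ 418 N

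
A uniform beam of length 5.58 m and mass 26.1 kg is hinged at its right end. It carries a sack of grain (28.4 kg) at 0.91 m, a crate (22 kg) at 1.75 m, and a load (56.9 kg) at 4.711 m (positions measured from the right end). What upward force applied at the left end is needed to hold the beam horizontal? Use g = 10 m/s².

Choose the right end as the axis so the unknown pivot reaction has zero arm there.
Beam weight: 26.1 × 10 = 261 N down at 2.79 m → arm 2.79 m, τ = 261 × 2.79 = 728.2 N·m counterclockwise.
Sack of grain: 28.4 × 10 = 284 N down at 0.91 m → arm 0.91 m, τ = 284 × 0.91 = 258.4 N·m counterclockwise.
Crate: 22 × 10 = 220 N down at 1.75 m → arm 1.75 m, τ = 220 × 1.75 = 385 N·m counterclockwise.
Load: 56.9 × 10 = 569 N down at 4.711 m → arm 4.711 m, τ = 569 × 4.711 = 2681 N·m counterclockwise.
Net moment of the loads = 4053 N·m counterclockwise.
The upward force F acts at the left end, arm 5.58 m, giving F × 5.58 clockwise.
For rotational equilibrium, F × 5.58 = 4053, so F = 4053 / 5.58 = 726 N.

F ≈ 726 N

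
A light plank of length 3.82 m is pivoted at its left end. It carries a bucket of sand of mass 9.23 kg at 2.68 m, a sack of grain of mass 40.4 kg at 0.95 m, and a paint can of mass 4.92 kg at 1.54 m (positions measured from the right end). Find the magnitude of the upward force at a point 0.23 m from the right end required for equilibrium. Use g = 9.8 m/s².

F ≈ 376 N

About the left end:
Bucket of sand: 9.23 × 9.8 = 90.45 N down at 2.68 m → arm 1.14 m, τ = 90.45 × 1.14 = 103.1 N·m clockwise.
Sack of grain: 40.4 × 9.8 = 395.9 N down at 0.95 m → arm 2.87 m, τ = 395.9 × 2.87 = 1136 N·m clockwise.
Paint can: 4.92 × 9.8 = 48.22 N down at 1.54 m → arm 2.28 m, τ = 48.22 × 2.28 = 109.9 N·m clockwise.
Net moment of the loads = 1349 N·m clockwise.
The upward force F acts at a point 0.23 m from the right end, arm 3.59 m, giving F × 3.59 counterclockwise.
Στ = 0 ⇒ F × 3.59 = 1349 ⇒ F = 1349 / 3.59 = 376 N.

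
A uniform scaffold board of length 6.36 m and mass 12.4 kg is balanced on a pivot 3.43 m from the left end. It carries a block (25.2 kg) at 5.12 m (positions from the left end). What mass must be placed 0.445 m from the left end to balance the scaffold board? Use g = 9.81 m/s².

About the pivot (at 3.43 m from the left end):
Beam weight: 12.4 × 9.81 = 121.6 N down at 3.18 m → arm 0.25 m, τ = 121.6 × 0.25 = 30.4 N·m counterclockwise.
Block: 25.2 × 9.81 = 247.2 N down at 5.12 m → arm 1.69 m, τ = 247.2 × 1.69 = 417.8 N·m clockwise.
Net moment of known loads = 387.4 N·m clockwise.
An unknown mass m at 0.445 m has arm 2.985 m; its moment is m·g·2.985 counterclockwise.
Setting net torque to zero: m × 9.81 × 2.985 = 387.4 → m = 387.4 / (9.81 × 2.985) = 13.2 kg.

m ≈ 13.2 kg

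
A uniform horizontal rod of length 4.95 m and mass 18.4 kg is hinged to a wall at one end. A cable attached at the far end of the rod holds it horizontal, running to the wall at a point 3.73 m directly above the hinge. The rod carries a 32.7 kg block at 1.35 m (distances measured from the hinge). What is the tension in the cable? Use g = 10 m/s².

About the hinge:
Beam weight: 18.4 × 10 = 184 N down at 2.475 m → arm 2.475 m, τ = 184 × 2.475 = 455.4 N·m clockwise.
Block: 32.7 × 10 = 327 N down at 1.35 m → arm 1.35 m, τ = 327 × 1.35 = 441.5 N·m clockwise.
Total clockwise load moment = 896.9 N·m.
The cable tension T acts at 4.95 m; only its component perpendicular to the rod, T sinθ, produces torque. sinθ = h/√(h²+d²) = 3.73/√(3.73²+4.95²) = 0.6018.
Balancing moments: T × 4.95 × 0.6018 = 896.9, giving T = 896.9 / 2.979 = 301 N.

T ≈ 301 N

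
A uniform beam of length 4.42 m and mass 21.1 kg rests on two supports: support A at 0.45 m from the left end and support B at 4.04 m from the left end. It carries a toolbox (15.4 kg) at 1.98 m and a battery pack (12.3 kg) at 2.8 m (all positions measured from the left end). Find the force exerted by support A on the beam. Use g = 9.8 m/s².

R_A ≈ 234 N

About support B:
Beam weight: 21.1 × 9.8 = 206.8 N down at 2.21 m → arm 1.83 m, τ = 206.8 × 1.83 = 378.4 N·m counterclockwise.
Toolbox: 15.4 × 9.8 = 150.9 N down at 1.98 m → arm 2.06 m, τ = 150.9 × 2.06 = 310.9 N·m counterclockwise.
Battery pack: 12.3 × 9.8 = 120.5 N down at 2.8 m → arm 1.24 m, τ = 120.5 × 1.24 = 149.4 N·m counterclockwise.
Net load moment about support B = 838.7 N·m counterclockwise.
Reaction R at support A is upward at 0.45 m, arm 3.59 m → moment R × 3.59 clockwise.
Balancing moments: R × 3.59 = 838.7, giving R = 234 N.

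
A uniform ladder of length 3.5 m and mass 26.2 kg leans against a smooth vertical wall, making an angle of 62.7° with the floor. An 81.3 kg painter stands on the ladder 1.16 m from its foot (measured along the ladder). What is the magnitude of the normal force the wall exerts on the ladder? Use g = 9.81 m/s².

Sum moments about the foot of the ladder (the floor normal and friction both act there and drop out).
Ladder weight 26.2×9.81 = 257 N acts at 1.75 m along the ladder; its horizontal arm is 1.75·cos62.7° = 0.8026 m → τ = 206.3 N·m clockwise.
Painter: 81.3×9.81 = 797.6 N at 1.16 m → arm 0.532 m → τ = 424.3 N·m clockwise.
Wall normal N acts horizontally at the top; its moment arm is the height L sinθ = 3.5·sin62.7° = 3.11 m, counterclockwise.
Balancing moments: N × 3.11 = 630.6, giving N = 203 N.

N_wall ≈ 203 N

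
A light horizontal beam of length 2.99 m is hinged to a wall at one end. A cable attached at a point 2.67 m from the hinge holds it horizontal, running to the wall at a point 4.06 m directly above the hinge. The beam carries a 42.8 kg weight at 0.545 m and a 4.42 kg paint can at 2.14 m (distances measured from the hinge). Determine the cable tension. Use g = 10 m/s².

T ≈ 147 N

About the hinge:
Weight: 42.8 × 10 = 428 N down at 0.545 m → arm 0.545 m, τ = 428 × 0.545 = 233.3 N·m clockwise.
Paint can: 4.42 × 10 = 44.2 N down at 2.14 m → arm 2.14 m, τ = 44.2 × 2.14 = 94.59 N·m clockwise.
Total clockwise load moment = 327.9 N·m.
The cable tension T acts at 2.67 m; only its component perpendicular to the beam, T sinθ, produces torque. sinθ = h/√(h²+d²) = 4.06/√(4.06²+2.67²) = 0.8355.
For rotational equilibrium, T × 2.67 × 0.8355 = 327.9, so T = 327.9 / 2.231 = 147 N.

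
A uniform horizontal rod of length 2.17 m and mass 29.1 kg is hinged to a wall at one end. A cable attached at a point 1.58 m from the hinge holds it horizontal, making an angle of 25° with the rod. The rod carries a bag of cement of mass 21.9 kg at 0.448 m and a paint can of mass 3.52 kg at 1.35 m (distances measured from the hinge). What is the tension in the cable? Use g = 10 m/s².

Take moments about the hinge.
Beam weight: 29.1 × 10 = 291 N down at 1.085 m → arm 1.085 m, τ = 291 × 1.085 = 315.7 N·m clockwise.
Bag of cement: 21.9 × 10 = 219 N down at 0.448 m → arm 0.448 m, τ = 219 × 0.448 = 98.11 N·m clockwise.
Paint can: 3.52 × 10 = 35.2 N down at 1.35 m → arm 1.35 m, τ = 35.2 × 1.35 = 47.52 N·m clockwise.
Total clockwise load moment = 461.3 N·m.
The cable tension T acts at 1.58 m; only its component perpendicular to the rod, T sinθ, produces torque. sin 25° = 0.4226.
Balancing moments: T × 1.58 × 0.4226 = 461.3, giving T = 461.3 / 0.6677 = 691 N.

T ≈ 691 N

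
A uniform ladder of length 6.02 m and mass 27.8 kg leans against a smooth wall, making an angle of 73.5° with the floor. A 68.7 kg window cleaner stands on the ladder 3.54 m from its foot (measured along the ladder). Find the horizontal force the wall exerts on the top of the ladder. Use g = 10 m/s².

N_wall ≈ 161 N

About the foot of the ladder:
Ladder weight 27.8×10 = 278 N acts at 3.01 m along the ladder; its horizontal arm is 3.01·cos73.5° = 0.8549 m → τ = 237.7 N·m clockwise.
Window cleaner: 68.7×10 = 687 N at 3.54 m → arm 1.005 m → τ = 690.4 N·m clockwise.
Wall normal N acts horizontally at the top; its moment arm is the height L sinθ = 6.02·sin73.5° = 5.772 m, counterclockwise.
Setting net torque to zero: N × 5.772 = 928.1 → N = 161 N.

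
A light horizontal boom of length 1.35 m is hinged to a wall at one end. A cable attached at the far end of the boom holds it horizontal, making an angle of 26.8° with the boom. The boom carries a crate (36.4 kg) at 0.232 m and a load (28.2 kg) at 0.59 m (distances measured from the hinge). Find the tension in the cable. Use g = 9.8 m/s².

Taking torques about the hinge:
Crate: 36.4 × 9.8 = 356.7 N down at 0.232 m → arm 0.232 m, τ = 356.7 × 0.232 = 82.75 N·m clockwise.
Load: 28.2 × 9.8 = 276.4 N down at 0.59 m → arm 0.59 m, τ = 276.4 × 0.59 = 163.1 N·m clockwise.
Total clockwise load moment = 245.8 N·m.
The cable tension T acts at 1.35 m; only its component perpendicular to the boom, T sinθ, produces torque. sin 26.8° = 0.4509.
Balancing moments: T × 1.35 × 0.4509 = 245.8, giving T = 245.8 / 0.6087 = 404 N.

T ≈ 404 N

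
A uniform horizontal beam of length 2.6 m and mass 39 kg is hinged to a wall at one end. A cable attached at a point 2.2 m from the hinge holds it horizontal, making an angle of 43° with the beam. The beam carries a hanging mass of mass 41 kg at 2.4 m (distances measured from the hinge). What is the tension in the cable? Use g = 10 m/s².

T ≈ 994 N

Choose the hinge as the axis so the unknown hinge reaction has zero arm there.
Beam weight: 39 × 10 = 390 N down at 1.3 m → arm 1.3 m, τ = 390 × 1.3 = 507 N·m clockwise.
Hanging mass: 41 × 10 = 410 N down at 2.4 m → arm 2.4 m, τ = 410 × 2.4 = 984 N·m clockwise.
Total clockwise load moment = 1491 N·m.
The cable tension T acts at 2.2 m; only its component perpendicular to the beam, T sinθ, produces torque. sin 43° = 0.682.
Στ = 0 ⇒ T × 2.2 × 0.682 = 1491 ⇒ T = 1491 / 1.5 = 994 N.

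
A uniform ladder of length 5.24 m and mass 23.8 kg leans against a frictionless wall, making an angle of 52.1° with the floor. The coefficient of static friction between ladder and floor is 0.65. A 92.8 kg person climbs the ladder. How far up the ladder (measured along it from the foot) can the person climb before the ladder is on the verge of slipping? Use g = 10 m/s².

Sum moments about the foot of the ladder (the floor normal and friction both act there and drop out).
Ladder weight 23.8×10 = 238 N acts at 2.62 m along the ladder; its horizontal arm is 2.62·cos52.1° = 1.609 m → τ = 382.9 N·m clockwise.
Person weight 92.8×10 = 928 N at distance d → arm d·cos52.1° → τ = 928·d·0.6143 clockwise.
Wall normal N at the top has arm L sinθ = 4.135 m counterclockwise, so Στ = 0 gives N·4.135 = 382.9 + 570.1·d.
ΣFy = 0 ⇒ N_floor = 1166 N, so the maximum friction is μ_s·N_floor = 0.65×1166 = 757.9 N. ΣFx = 0 ⇒ N_wall = f, so at the slipping point N = 757.9 N.
Substituting: 757.9×4.135 = 382.9 + 570.1·d ⇒ d = (3134 − 382.9) / 570.1 = 4.83 m.

d ≈ 4.83 m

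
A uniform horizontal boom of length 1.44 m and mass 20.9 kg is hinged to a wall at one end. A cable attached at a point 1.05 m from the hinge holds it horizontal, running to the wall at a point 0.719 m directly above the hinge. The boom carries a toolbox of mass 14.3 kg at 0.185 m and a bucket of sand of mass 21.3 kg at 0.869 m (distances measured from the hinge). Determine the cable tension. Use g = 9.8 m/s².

T ≈ 598 N

About the hinge:
Beam weight: 20.9 × 9.8 = 204.8 N down at 0.72 m → arm 0.72 m, τ = 204.8 × 0.72 = 147.5 N·m clockwise.
Toolbox: 14.3 × 9.8 = 140.1 N down at 0.185 m → arm 0.185 m, τ = 140.1 × 0.185 = 25.92 N·m clockwise.
Bucket of sand: 21.3 × 9.8 = 208.7 N down at 0.869 m → arm 0.869 m, τ = 208.7 × 0.869 = 181.4 N·m clockwise.
Total clockwise load moment = 354.8 N·m.
The cable tension T acts at 1.05 m; only its component perpendicular to the boom, T sinθ, produces torque. sinθ = h/√(h²+d²) = 0.719/√(0.719²+1.05²) = 0.565.
Στ = 0 ⇒ T × 1.05 × 0.565 = 354.8 ⇒ T = 354.8 / 0.5932 = 598 N.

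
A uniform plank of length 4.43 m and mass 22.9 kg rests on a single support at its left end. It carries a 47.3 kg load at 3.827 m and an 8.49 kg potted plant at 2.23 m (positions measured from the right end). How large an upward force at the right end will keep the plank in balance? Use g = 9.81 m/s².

F ≈ 217 N

Taking torques about the left end:
Beam weight: 22.9 × 9.81 = 224.6 N down at 2.215 m → arm 2.215 m, τ = 224.6 × 2.215 = 497.5 N·m clockwise.
Load: 47.3 × 9.81 = 464 N down at 3.827 m → arm 0.603 m, τ = 464 × 0.603 = 279.8 N·m clockwise.
Potted plant: 8.49 × 9.81 = 83.29 N down at 2.23 m → arm 2.2 m, τ = 83.29 × 2.2 = 183.2 N·m clockwise.
Net moment of the loads = 960.5 N·m clockwise.
The upward force F acts at the right end, arm 4.43 m, giving F × 4.43 counterclockwise.
For rotational equilibrium, F × 4.43 = 960.5, so F = 960.5 / 4.43 = 217 N.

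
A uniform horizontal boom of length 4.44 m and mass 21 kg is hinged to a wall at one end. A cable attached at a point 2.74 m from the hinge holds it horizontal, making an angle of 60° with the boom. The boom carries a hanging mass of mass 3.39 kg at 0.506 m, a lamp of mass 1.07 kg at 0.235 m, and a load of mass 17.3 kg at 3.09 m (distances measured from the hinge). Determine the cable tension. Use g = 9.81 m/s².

T ≈ 422 N

Sum moments about the hinge (the unknown hinge reaction has zero arm there).
Beam weight: 21 × 9.81 = 206 N down at 2.22 m → arm 2.22 m, τ = 206 × 2.22 = 457.3 N·m clockwise.
Hanging mass: 3.39 × 9.81 = 33.26 N down at 0.506 m → arm 0.506 m, τ = 33.26 × 0.506 = 16.83 N·m clockwise.
Lamp: 1.07 × 9.81 = 10.5 N down at 0.235 m → arm 0.235 m, τ = 10.5 × 0.235 = 2.467 N·m clockwise.
Load: 17.3 × 9.81 = 169.7 N down at 3.09 m → arm 3.09 m, τ = 169.7 × 3.09 = 524.4 N·m clockwise.
Total clockwise load moment = 1001 N·m.
The cable tension T acts at 2.74 m; only its component perpendicular to the boom, T sinθ, produces torque. sin 60° = 0.866.
Setting net torque to zero: T × 2.74 × 0.866 = 1001 → T = 1001 / 2.373 = 422 N.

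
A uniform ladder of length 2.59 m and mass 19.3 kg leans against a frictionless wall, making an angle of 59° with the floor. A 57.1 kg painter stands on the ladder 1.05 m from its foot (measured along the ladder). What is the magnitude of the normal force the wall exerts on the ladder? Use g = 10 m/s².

Choose the foot of the ladder as the axis so the floor normal and friction both act there and drop out.
Ladder weight 19.3×10 = 193 N acts at 1.295 m along the ladder; its horizontal arm is 1.295·cos59° = 0.667 m → τ = 128.7 N·m clockwise.
Painter: 57.1×10 = 571 N at 1.05 m → arm 0.5408 m → τ = 308.8 N·m clockwise.
Wall normal N acts horizontally at the top; its moment arm is the height L sinθ = 2.59·sin59° = 2.22 m, counterclockwise.
Στ = 0 ⇒ N × 2.22 = 437.5 ⇒ N = 197 N.

N_wall ≈ 197 N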